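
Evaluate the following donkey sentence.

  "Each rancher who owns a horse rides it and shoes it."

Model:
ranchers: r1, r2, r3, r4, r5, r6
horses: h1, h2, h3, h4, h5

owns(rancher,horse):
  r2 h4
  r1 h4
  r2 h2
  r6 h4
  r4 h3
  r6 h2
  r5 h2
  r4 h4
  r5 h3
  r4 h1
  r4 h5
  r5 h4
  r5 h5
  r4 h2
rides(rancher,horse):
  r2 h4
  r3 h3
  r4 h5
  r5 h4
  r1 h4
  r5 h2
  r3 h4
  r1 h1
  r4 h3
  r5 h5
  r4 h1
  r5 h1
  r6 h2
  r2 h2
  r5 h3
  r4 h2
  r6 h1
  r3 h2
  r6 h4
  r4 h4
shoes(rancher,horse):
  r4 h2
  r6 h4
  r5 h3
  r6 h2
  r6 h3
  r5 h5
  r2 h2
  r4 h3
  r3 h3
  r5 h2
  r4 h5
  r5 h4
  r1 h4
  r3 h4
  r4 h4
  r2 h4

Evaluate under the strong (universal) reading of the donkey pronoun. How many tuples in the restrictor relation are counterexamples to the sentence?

"it" takes "a horse" as antecedent — a donkey pronoun bound across the clause boundary.
Strong reading: for every (r,h) with owns(r,h), rides(r,h) ∧ shoes(r,h).
Restrictor pairs: (r1,h4) ✓  (r2,h2) ✓  (r2,h4) ✓  (r4,h1) ✗  (r4,h2) ✓  (r4,h3) ✓  (r4,h4) ✓  (r4,h5) ✓  (r5,h2) ✓  (r5,h3) ✓  (r5,h4) ✓  (r5,h5) ✓  (r6,h2) ✓  (r6,h4) ✓
Counterexamples (restrictor pairs failing the scope): 1.

1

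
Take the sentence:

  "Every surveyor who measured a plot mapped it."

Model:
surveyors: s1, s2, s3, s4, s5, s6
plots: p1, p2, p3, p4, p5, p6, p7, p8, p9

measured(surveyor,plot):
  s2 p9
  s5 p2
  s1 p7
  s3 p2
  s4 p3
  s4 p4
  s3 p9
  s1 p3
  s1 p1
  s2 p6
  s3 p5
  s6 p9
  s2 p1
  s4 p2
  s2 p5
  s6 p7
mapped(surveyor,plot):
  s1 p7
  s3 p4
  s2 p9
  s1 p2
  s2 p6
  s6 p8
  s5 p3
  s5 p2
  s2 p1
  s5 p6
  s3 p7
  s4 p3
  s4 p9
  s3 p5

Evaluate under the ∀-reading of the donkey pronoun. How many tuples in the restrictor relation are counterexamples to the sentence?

9

"it" takes "a plot" as antecedent — a donkey pronoun bound across the clause boundary.
Strong reading: for every (s,p) with measured(s,p), mapped(s,p).
Restrictor pairs: (s1,p1) ✗  (s1,p3) ✗  (s1,p7) ✓  (s2,p1) ✓  (s2,p5) ✗  (s2,p6) ✓  (s2,p9) ✓  (s3,p2) ✗  (s3,p5) ✓  (s3,p9) ✗  (s4,p2) ✗  (s4,p3) ✓  (s4,p4) ✗  (s5,p2) ✓  (s6,p7) ✗  (s6,p9) ✗
Counterexamples (restrictor pairs failing the scope): 9.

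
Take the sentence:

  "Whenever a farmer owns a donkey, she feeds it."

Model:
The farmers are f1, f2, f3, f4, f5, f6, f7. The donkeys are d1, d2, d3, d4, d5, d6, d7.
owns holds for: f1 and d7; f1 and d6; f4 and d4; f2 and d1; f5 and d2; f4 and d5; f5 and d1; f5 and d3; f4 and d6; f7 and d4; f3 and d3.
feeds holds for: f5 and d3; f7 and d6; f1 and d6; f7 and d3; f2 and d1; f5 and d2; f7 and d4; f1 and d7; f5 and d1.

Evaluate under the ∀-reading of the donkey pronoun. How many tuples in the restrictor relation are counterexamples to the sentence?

"it" takes "a donkey" as antecedent — a donkey pronoun bound across the clause boundary.
Strong reading: for every (f,d) with owns(f,d), feeds(f,d).
Restrictor pairs: (f1,d6) ✓  (f1,d7) ✓  (f2,d1) ✓  (f3,d3) ✗  (f4,d4) ✗  (f4,d5) ✗  (f4,d6) ✗  (f5,d1) ✓  (f5,d2) ✓  (f5,d3) ✓  (f7,d4) ✓
Counterexamples (restrictor pairs failing the scope): 4.

4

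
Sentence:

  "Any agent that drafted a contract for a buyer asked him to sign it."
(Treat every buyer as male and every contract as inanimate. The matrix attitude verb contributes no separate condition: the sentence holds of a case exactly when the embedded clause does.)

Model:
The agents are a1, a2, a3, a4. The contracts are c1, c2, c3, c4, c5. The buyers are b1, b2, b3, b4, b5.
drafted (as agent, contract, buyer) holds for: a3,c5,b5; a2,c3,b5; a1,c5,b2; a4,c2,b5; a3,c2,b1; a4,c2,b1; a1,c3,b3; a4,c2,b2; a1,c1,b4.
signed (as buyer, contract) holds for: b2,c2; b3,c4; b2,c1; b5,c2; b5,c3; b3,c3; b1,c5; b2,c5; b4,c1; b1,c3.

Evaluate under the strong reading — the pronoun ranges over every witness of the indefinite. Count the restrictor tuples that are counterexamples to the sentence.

3

"him" takes "a buyer" as antecedent and "it" takes "a contract"; both are donkey pronouns co-varying with the restrictor.
Strong reading: for every (a,c,b) with drafted(a,c,b), signed(b,c).
Restrictor triples: (a1,c1,b4)→signed(b4,c1) ✓  (a1,c3,b3)→signed(b3,c3) ✓  (a1,c5,b2)→signed(b2,c5) ✓  (a2,c3,b5)→signed(b5,c3) ✓  (a3,c2,b1)→signed(b1,c2) ✗  (a3,c5,b5)→signed(b5,c5) ✗  (a4,c2,b1)→signed(b1,c2) ✗  (a4,c2,b2)→signed(b2,c2) ✓  (a4,c2,b5)→signed(b5,c2) ✓
Counterexamples (restrictor triples failing the scope): 3.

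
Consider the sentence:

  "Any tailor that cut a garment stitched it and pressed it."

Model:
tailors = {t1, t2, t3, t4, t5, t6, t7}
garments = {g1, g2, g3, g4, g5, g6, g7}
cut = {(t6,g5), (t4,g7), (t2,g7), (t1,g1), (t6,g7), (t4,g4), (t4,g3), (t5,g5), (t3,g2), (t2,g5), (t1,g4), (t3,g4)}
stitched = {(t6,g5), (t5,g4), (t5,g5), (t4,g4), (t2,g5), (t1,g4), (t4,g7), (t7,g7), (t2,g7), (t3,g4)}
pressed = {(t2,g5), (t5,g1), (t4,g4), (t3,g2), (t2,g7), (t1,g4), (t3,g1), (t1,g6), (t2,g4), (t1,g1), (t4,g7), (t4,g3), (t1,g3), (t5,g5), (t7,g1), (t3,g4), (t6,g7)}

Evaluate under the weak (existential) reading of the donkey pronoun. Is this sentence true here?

"it" takes "a garment" as antecedent — a donkey pronoun bound across the clause boundary.
Weak reading: every tailor t with some cut-garment has at least one cut-garment g such that stitched(t,g) ∧ pressed(t,g).
Per tailor: t1:✓  t2:✓  t3:✓  t4:✓  t5:✓  t6:✗
t6 has no witness among its cut-garments.

False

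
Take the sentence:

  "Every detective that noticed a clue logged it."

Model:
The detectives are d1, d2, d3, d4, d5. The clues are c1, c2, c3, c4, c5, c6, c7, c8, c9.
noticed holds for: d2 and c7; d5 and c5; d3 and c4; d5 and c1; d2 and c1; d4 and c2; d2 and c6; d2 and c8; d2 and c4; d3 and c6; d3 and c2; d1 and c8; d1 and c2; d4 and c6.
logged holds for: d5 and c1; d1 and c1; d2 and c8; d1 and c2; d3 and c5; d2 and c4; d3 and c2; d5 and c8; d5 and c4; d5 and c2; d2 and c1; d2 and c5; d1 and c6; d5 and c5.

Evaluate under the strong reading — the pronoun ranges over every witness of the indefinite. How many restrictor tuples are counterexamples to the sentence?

"it" takes "a clue" as antecedent — a donkey pronoun bound across the clause boundary.
Strong reading: for every (d,c) with noticed(d,c), logged(d,c).
Restrictor pairs: (d1,c2) ✓  (d1,c8) ✗  (d2,c1) ✓  (d2,c4) ✓  (d2,c6) ✗  (d2,c7) ✗  (d2,c8) ✓  (d3,c2) ✓  (d3,c4) ✗  (d3,c6) ✗  (d4,c2) ✗  (d4,c6) ✗  (d5,c1) ✓  (d5,c5) ✓
Counterexamples (restrictor pairs failing the scope): 7.

7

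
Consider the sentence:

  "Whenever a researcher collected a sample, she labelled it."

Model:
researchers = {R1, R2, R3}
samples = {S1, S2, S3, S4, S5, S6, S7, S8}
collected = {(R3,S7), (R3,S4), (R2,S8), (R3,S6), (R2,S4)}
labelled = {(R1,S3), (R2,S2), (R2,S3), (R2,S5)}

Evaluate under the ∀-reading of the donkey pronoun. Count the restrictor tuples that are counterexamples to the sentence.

"it" takes "a sample" as antecedent — a donkey pronoun bound across the clause boundary.
Strong reading: for every (r,s) with collected(r,s), labelled(r,s).
Restrictor pairs: (R2,S4) ✗  (R2,S8) ✗  (R3,S4) ✗  (R3,S6) ✗  (R3,S7) ✗
Counterexamples (restrictor pairs failing the scope): 5.

5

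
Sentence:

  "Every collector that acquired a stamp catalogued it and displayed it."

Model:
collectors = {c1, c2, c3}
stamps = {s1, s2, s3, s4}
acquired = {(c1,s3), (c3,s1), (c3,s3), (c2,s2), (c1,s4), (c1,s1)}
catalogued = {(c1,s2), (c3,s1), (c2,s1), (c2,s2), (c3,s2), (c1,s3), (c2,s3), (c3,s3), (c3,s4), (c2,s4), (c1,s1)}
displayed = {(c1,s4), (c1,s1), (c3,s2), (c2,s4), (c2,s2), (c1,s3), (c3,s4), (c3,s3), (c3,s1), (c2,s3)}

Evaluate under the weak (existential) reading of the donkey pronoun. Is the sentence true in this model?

True

"it" takes "a stamp" as antecedent — a donkey pronoun bound across the clause boundary.
Weak reading: every collector c with some acquired-stamp has at least one acquired-stamp s such that catalogued(c,s) ∧ displayed(c,s).
Per collector: c1:✓  c2:✓  c3:✓
Every collector in the restrictor has a witness.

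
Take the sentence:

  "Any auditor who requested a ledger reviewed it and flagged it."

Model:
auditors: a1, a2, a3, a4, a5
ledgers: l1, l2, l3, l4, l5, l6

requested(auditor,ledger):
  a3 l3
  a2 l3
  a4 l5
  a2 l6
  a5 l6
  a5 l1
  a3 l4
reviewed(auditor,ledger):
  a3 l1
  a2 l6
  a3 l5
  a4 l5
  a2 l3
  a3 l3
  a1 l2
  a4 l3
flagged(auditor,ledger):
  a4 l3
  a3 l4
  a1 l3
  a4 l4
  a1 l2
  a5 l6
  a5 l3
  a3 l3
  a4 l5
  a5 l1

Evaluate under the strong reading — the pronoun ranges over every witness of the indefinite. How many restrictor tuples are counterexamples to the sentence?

"it" takes "a ledger" as antecedent — a donkey pronoun bound across the clause boundary.
Strong reading: for every (a,l) with requested(a,l), reviewed(a,l) ∧ flagged(a,l).
Restrictor pairs: (a2,l3) ✗  (a2,l6) ✗  (a3,l3) ✓  (a3,l4) ✗  (a4,l5) ✓  (a5,l1) ✗  (a5,l6) ✗
Counterexamples (restrictor pairs failing the scope): 5.

5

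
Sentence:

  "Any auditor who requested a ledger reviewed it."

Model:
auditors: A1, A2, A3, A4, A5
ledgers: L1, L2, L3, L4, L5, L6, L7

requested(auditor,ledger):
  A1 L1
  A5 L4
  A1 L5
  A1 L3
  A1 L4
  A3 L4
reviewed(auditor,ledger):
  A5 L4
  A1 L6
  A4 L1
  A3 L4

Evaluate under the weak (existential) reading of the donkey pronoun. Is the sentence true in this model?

"it" takes "a ledger" as antecedent — a donkey pronoun bound across the clause boundary.
Weak reading: every auditor a with some requested-ledger has at least one requested-ledger l such that reviewed(a,l).
Per auditor: A1:✗  A3:✓  A5:✓
A1 has no witness among its requested-ledgers.

False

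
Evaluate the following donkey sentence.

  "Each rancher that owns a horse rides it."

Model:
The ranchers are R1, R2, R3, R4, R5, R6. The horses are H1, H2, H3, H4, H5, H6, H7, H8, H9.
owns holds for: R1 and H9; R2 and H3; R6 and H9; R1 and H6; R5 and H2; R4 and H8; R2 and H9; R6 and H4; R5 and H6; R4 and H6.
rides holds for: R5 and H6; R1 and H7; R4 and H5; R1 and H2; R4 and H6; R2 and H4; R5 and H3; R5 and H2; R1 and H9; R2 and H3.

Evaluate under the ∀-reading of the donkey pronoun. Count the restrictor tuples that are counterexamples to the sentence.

"it" takes "a horse" as antecedent — a donkey pronoun bound across the clause boundary.
Strong reading: for every (r,h) with owns(r,h), rides(r,h).
Restrictor pairs: (R1,H6) ✗  (R1,H9) ✓  (R2,H3) ✓  (R2,H9) ✗  (R4,H6) ✓  (R4,H8) ✗  (R5,H2) ✓  (R5,H6) ✓  (R6,H4) ✗  (R6,H9) ✗
Counterexamples (restrictor pairs failing the scope): 5.

5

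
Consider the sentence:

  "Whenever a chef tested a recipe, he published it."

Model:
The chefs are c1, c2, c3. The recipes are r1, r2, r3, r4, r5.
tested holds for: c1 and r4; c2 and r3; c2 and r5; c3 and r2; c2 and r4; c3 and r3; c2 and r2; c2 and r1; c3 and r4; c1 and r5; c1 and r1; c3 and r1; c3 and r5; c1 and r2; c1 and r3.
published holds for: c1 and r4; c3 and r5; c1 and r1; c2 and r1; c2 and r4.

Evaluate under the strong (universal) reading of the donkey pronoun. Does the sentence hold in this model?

"it" takes "a recipe" as antecedent — a donkey pronoun bound across the clause boundary.
Strong reading: for every (c,r) with tested(c,r), published(c,r).
Restrictor pairs: (c1,r1) ✓  (c1,r2) ✗  (c1,r3) ✗  (c1,r4) ✓  (c1,r5) ✗  (c2,r1) ✓  (c2,r2) ✗  (c2,r3) ✗  (c2,r4) ✓  (c2,r5) ✗  (c3,r1) ✗  (c3,r2) ✗  (c3,r3) ✗  (c3,r4) ✗  (c3,r5) ✓
Counterexample: (c1,r2) is in tested but fails the scope.

False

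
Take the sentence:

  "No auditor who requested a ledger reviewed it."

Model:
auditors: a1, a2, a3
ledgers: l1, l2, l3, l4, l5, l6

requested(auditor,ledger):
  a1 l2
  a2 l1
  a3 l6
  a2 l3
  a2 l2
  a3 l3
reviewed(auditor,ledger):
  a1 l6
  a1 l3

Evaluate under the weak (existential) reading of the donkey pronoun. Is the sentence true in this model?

True

"it" takes "a ledger" as antecedent — a donkey pronoun bound across the clause boundary.
Truth condition: for no (a,l) with requested(a,l) does reviewed(a,l) hold.
Restrictor pairs — does the scope hold? (a1,l2):fails  (a2,l1):fails  (a2,l2):fails  (a2,l3):fails  (a3,l3):fails  (a3,l6):fails
Scope holds for no restrictor pair, so the sentence is true.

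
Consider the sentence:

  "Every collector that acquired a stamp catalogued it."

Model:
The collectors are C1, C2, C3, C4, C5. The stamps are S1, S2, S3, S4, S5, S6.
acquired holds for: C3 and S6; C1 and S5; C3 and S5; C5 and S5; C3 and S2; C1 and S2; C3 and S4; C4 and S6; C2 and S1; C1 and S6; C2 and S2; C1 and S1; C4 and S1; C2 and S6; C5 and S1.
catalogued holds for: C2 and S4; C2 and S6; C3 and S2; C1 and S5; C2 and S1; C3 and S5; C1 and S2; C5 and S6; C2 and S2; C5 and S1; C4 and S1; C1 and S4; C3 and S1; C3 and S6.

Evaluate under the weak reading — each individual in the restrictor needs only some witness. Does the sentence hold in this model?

"it" takes "a stamp" as antecedent — a donkey pronoun bound across the clause boundary.
Weak reading: every collector c with some acquired-stamp has at least one acquired-stamp s such that catalogued(c,s).
Per collector: C1:✓  C2:✓  C3:✓  C4:✓  C5:✓
Every collector in the restrictor has a witness.

True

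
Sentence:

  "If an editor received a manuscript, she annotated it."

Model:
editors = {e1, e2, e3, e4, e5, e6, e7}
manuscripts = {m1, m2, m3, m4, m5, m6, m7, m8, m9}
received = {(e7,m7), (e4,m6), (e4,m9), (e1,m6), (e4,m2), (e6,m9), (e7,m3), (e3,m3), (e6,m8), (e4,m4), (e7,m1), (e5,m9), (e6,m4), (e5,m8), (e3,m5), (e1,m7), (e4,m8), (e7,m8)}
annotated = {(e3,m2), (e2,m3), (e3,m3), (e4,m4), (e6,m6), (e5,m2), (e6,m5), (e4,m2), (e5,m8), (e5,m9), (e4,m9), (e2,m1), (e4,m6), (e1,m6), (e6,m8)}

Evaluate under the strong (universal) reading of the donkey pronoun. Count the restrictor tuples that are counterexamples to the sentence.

9

"it" takes "a manuscript" as antecedent — a donkey pronoun bound across the clause boundary.
Strong reading: for every (e,m) with received(e,m), annotated(e,m).
Restrictor pairs: (e1,m6) ✓  (e1,m7) ✗  (e3,m3) ✓  (e3,m5) ✗  (e4,m2) ✓  (e4,m4) ✓  (e4,m6) ✓  (e4,m8) ✗  (e4,m9) ✓  (e5,m8) ✓  (e5,m9) ✓  (e6,m4) ✗  (e6,m8) ✓  (e6,m9) ✗  (e7,m1) ✗  (e7,m3) ✗  (e7,m7) ✗  (e7,m8) ✗
Counterexamples (restrictor pairs failing the scope): 9.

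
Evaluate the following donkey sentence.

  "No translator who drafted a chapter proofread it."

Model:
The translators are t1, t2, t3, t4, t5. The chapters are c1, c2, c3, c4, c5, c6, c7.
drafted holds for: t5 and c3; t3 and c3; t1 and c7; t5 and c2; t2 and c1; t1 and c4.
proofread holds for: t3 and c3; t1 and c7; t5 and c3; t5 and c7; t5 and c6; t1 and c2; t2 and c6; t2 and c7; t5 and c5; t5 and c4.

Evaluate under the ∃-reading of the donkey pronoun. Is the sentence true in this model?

False

"it" takes "a chapter" as antecedent — a donkey pronoun bound across the clause boundary.
Truth condition: for no (t,c) with drafted(t,c) does proofread(t,c) hold.
Restrictor pairs — does the scope hold? (t1,c4):fails  (t1,c7):holds  (t2,c1):fails  (t3,c3):holds  (t5,c2):fails  (t5,c3):holds
Scope holds for 3 pair(s), so the sentence is false.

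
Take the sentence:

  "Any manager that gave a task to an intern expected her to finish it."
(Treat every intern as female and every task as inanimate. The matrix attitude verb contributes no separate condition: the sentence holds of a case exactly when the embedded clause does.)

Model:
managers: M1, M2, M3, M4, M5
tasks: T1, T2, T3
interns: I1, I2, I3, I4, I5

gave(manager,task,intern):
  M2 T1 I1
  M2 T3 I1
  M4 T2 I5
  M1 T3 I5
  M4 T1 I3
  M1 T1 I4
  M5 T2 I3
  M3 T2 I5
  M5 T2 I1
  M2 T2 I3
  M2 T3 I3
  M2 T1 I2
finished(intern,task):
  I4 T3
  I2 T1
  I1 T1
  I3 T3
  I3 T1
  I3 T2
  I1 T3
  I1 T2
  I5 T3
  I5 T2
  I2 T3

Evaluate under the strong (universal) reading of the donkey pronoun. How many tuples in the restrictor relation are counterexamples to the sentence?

"her" takes "an intern" as antecedent and "it" takes "a task"; both are donkey pronouns co-varying with the restrictor.
Strong reading: for every (m,t,i) with gave(m,t,i), finished(i,t).
Restrictor triples: (M1,T1,I4)→finished(I4,T1) ✗  (M1,T3,I5)→finished(I5,T3) ✓  (M2,T1,I1)→finished(I1,T1) ✓  (M2,T1,I2)→finished(I2,T1) ✓  (M2,T2,I3)→finished(I3,T2) ✓  (M2,T3,I1)→finished(I1,T3) ✓  (M2,T3,I3)→finished(I3,T3) ✓  (M3,T2,I5)→finished(I5,T2) ✓  (M4,T1,I3)→finished(I3,T1) ✓  (M4,T2,I5)→finished(I5,T2) ✓  (M5,T2,I1)→finished(I1,T2) ✓  (M5,T2,I3)→finished(I3,T2) ✓
Counterexamples (restrictor triples failing the scope): 1.

1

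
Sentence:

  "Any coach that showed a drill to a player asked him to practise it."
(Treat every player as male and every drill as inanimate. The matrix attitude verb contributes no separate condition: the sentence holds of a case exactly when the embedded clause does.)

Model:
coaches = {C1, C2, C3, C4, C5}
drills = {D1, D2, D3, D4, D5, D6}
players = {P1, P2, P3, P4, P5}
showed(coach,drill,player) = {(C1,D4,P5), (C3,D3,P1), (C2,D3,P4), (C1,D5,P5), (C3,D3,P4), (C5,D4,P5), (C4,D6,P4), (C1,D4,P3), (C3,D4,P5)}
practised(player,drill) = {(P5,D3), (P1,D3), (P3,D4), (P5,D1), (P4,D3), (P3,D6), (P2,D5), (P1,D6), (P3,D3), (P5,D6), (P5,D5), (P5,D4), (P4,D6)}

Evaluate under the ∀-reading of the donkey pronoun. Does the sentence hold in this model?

True

"him" takes "a player" as antecedent and "it" takes "a drill"; both are donkey pronouns co-varying with the restrictor.
Strong reading: for every (c,d,p) with showed(c,d,p), practised(p,d).
Restrictor triples: (C1,D4,P3)→practised(P3,D4) ✓  (C1,D4,P5)→practised(P5,D4) ✓  (C1,D5,P5)→practised(P5,D5) ✓  (C2,D3,P4)→practised(P4,D3) ✓  (C3,D3,P1)→practised(P1,D3) ✓  (C3,D3,P4)→practised(P4,D3) ✓  (C3,D4,P5)→practised(P5,D4) ✓  (C4,D6,P4)→practised(P4,D6) ✓  (C5,D4,P5)→practised(P5,D4) ✓
Every restrictor triple satisfies the scope.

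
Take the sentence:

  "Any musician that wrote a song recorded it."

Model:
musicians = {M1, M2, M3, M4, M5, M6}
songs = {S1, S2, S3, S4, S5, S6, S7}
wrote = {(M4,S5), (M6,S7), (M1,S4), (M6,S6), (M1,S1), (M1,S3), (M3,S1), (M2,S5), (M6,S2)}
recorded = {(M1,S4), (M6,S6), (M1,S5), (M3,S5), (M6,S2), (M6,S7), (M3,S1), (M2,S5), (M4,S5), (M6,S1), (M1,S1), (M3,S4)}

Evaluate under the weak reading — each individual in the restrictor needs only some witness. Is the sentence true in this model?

"it" takes "a song" as antecedent — a donkey pronoun bound across the clause boundary.
Weak reading: every musician m with some wrote-song has at least one wrote-song s such that recorded(m,s).
Per musician: M1:✓  M2:✓  M3:✓  M4:✓  M6:✓
Every musician in the restrictor has a witness.

True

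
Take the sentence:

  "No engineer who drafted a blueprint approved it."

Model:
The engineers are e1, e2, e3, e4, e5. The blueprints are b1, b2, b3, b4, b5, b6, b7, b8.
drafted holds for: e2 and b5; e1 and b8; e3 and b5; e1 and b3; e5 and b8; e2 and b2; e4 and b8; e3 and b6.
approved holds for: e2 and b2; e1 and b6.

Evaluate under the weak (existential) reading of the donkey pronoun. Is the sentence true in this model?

False

"it" takes "a blueprint" as antecedent — a donkey pronoun bound across the clause boundary.
Truth condition: for no (e,b) with drafted(e,b) does approved(e,b) hold.
Restrictor pairs — does the scope hold? (e1,b3):fails  (e1,b8):fails  (e2,b2):holds  (e2,b5):fails  (e3,b5):fails  (e3,b6):fails  (e4,b8):fails  (e5,b8):fails
Scope holds for 1 pair(s), so the sentence is false.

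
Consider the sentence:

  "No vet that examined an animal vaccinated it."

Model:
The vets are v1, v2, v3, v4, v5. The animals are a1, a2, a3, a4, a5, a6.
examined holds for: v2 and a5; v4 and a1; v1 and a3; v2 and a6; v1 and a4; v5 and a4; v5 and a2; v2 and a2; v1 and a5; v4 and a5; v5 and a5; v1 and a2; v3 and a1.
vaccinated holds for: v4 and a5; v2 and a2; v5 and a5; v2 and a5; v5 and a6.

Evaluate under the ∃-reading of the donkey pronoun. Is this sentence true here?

"it" takes "an animal" as antecedent — a donkey pronoun bound across the clause boundary.
Truth condition: for no (v,a) with examined(v,a) does vaccinated(v,a) hold.
Restrictor pairs — does the scope hold? (v1,a2):fails  (v1,a3):fails  (v1,a4):fails  (v1,a5):fails  (v2,a2):holds  (v2,a5):holds  (v2,a6):fails  (v3,a1):fails  (v4,a1):fails  (v4,a5):holds  (v5,a2):fails  (v5,a4):fails  (v5,a5):holds
Scope holds for 4 pair(s), so the sentence is false.

False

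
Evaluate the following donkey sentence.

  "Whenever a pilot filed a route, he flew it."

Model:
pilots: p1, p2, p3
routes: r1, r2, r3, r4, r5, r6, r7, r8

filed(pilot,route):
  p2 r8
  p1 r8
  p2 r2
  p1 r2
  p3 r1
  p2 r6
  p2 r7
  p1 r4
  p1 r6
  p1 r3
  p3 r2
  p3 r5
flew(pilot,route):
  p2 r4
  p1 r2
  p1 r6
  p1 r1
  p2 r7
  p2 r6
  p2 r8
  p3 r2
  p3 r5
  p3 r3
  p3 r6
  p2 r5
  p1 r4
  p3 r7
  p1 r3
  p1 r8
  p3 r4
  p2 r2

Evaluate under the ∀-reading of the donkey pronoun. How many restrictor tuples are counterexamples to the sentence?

"it" takes "a route" as antecedent — a donkey pronoun bound across the clause boundary.
Strong reading: for every (p,r) with filed(p,r), flew(p,r).
Restrictor pairs: (p1,r2) ✓  (p1,r3) ✓  (p1,r4) ✓  (p1,r6) ✓  (p1,r8) ✓  (p2,r2) ✓  (p2,r6) ✓  (p2,r7) ✓  (p2,r8) ✓  (p3,r1) ✗  (p3,r2) ✓  (p3,r5) ✓
Counterexamples (restrictor pairs failing the scope): 1.

1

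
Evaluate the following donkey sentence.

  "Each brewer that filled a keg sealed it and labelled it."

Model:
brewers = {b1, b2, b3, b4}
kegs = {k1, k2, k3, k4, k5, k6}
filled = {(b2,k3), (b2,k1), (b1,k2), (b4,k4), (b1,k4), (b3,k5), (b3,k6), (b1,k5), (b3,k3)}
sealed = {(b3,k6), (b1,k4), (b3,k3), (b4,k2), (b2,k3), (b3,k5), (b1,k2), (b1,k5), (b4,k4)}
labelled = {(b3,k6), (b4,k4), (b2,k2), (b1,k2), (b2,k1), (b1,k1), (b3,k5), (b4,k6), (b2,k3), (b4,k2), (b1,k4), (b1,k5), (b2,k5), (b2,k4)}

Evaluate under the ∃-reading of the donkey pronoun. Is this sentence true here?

"it" takes "a keg" as antecedent — a donkey pronoun bound across the clause boundary.
Weak reading: every brewer b with some filled-keg has at least one filled-keg k such that sealed(b,k) ∧ labelled(b,k).
Per brewer: b1:✓  b2:✓  b3:✓  b4:✓
Every brewer in the restrictor has a witness.

True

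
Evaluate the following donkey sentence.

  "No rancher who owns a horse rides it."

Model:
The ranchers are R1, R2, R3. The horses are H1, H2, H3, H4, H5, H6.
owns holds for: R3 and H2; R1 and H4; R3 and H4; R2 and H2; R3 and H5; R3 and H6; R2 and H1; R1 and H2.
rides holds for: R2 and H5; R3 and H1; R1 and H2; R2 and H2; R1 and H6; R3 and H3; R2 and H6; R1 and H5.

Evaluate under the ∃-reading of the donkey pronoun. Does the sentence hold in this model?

"it" takes "a horse" as antecedent — a donkey pronoun bound across the clause boundary.
Truth condition: for no (r,h) with owns(r,h) does rides(r,h) hold.
Restrictor pairs — does the scope hold? (R1,H2):holds  (R1,H4):fails  (R2,H1):fails  (R2,H2):holds  (R3,H2):fails  (R3,H4):fails  (R3,H5):fails  (R3,H6):fails
Scope holds for 2 pair(s), so the sentence is false.

False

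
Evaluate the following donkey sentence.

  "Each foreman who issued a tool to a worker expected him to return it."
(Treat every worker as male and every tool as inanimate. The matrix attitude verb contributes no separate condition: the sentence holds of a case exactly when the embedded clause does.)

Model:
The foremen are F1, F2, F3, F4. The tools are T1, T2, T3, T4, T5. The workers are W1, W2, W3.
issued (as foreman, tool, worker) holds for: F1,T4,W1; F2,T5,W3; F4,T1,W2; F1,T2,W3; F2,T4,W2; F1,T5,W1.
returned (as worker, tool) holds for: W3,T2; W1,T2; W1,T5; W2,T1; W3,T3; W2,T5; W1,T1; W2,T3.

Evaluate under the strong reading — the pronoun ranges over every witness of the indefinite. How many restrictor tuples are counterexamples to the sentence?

"him" takes "a worker" as antecedent and "it" takes "a tool"; both are donkey pronouns co-varying with the restrictor.
Strong reading: for every (f,t,w) with issued(f,t,w), returned(w,t).
Restrictor triples: (F1,T2,W3)→returned(W3,T2) ✓  (F1,T4,W1)→returned(W1,T4) ✗  (F1,T5,W1)→returned(W1,T5) ✓  (F2,T4,W2)→returned(W2,T4) ✗  (F2,T5,W3)→returned(W3,T5) ✗  (F4,T1,W2)→returned(W2,T1) ✓
Counterexamples (restrictor triples failing the scope): 3.

3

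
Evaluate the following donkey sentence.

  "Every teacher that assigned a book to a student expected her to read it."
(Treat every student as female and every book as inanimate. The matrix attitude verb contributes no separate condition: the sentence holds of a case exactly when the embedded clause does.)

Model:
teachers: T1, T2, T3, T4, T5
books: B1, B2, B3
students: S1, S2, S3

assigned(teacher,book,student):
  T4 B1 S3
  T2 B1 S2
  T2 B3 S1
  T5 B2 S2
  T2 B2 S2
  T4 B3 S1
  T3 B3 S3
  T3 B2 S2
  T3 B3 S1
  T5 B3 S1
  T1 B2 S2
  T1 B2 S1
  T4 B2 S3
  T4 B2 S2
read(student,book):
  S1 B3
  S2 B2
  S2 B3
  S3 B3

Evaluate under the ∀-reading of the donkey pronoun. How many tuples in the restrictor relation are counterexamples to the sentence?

4

"her" takes "a student" as antecedent and "it" takes "a book"; both are donkey pronouns co-varying with the restrictor.
Strong reading: for every (t,b,s) with assigned(t,b,s), read(s,b).
Restrictor triples: (T1,B2,S1)→read(S1,B2) ✗  (T1,B2,S2)→read(S2,B2) ✓  (T2,B1,S2)→read(S2,B1) ✗  (T2,B2,S2)→read(S2,B2) ✓  (T2,B3,S1)→read(S1,B3) ✓  (T3,B2,S2)→read(S2,B2) ✓  (T3,B3,S1)→read(S1,B3) ✓  (T3,B3,S3)→read(S3,B3) ✓  (T4,B1,S3)→read(S3,B1) ✗  (T4,B2,S2)→read(S2,B2) ✓  (T4,B2,S3)→read(S3,B2) ✗  (T4,B3,S1)→read(S1,B3) ✓  (T5,B2,S2)→read(S2,B2) ✓  (T5,B3,S1)→read(S1,B3) ✓
Counterexamples (restrictor triples failing the scope): 4.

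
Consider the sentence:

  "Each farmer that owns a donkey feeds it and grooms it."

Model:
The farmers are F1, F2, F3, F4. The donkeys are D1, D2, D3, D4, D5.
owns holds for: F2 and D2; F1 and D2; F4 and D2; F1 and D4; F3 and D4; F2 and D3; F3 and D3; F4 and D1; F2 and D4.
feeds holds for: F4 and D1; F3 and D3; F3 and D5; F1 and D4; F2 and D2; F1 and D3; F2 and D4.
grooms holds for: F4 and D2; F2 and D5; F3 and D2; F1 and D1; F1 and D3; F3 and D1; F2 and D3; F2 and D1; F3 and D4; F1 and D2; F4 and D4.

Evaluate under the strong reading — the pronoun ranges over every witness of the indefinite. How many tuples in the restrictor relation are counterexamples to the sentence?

"it" takes "a donkey" as antecedent — a donkey pronoun bound across the clause boundary.
Strong reading: for every (f,d) with owns(f,d), feeds(f,d) ∧ grooms(f,d).
Restrictor pairs: (F1,D2) ✗  (F1,D4) ✗  (F2,D2) ✗  (F2,D3) ✗  (F2,D4) ✗  (F3,D3) ✗  (F3,D4) ✗  (F4,D1) ✗  (F4,D2) ✗
Counterexamples (restrictor pairs failing the scope): 9.

9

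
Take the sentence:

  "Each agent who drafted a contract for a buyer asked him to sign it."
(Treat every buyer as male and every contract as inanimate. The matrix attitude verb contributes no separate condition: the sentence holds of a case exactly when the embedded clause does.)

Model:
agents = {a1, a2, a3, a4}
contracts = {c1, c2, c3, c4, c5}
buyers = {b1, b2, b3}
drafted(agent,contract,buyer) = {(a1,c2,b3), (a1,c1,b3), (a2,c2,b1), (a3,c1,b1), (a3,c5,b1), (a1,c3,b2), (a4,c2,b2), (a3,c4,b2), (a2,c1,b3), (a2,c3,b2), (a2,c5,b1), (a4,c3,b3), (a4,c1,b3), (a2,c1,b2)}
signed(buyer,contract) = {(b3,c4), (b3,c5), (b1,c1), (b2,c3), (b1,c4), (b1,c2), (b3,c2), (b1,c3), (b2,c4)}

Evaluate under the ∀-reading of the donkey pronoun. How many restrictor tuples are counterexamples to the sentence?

8

"him" takes "a buyer" as antecedent and "it" takes "a contract"; both are donkey pronouns co-varying with the restrictor.
Strong reading: for every (a,c,b) with drafted(a,c,b), signed(b,c).
Restrictor triples: (a1,c1,b3)→signed(b3,c1) ✗  (a1,c2,b3)→signed(b3,c2) ✓  (a1,c3,b2)→signed(b2,c3) ✓  (a2,c1,b2)→signed(b2,c1) ✗  (a2,c1,b3)→signed(b3,c1) ✗  (a2,c2,b1)→signed(b1,c2) ✓  (a2,c3,b2)→signed(b2,c3) ✓  (a2,c5,b1)→signed(b1,c5) ✗  (a3,c1,b1)→signed(b1,c1) ✓  (a3,c4,b2)→signed(b2,c4) ✓  (a3,c5,b1)→signed(b1,c5) ✗  (a4,c1,b3)→signed(b3,c1) ✗  (a4,c2,b2)→signed(b2,c2) ✗  (a4,c3,b3)→signed(b3,c3) ✗
Counterexamples (restrictor triples failing the scope): 8.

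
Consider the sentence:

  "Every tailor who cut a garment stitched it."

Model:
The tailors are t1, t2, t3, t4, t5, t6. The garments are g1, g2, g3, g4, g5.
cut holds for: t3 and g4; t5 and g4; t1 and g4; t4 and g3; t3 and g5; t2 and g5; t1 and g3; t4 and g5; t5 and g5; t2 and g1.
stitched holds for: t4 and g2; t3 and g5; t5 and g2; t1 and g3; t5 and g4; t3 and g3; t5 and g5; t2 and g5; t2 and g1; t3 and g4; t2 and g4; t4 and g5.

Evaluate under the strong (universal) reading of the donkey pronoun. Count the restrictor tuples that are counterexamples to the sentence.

"it" takes "a garment" as antecedent — a donkey pronoun bound across the clause boundary.
Strong reading: for every (t,g) with cut(t,g), stitched(t,g).
Restrictor pairs: (t1,g3) ✓  (t1,g4) ✗  (t2,g1) ✓  (t2,g5) ✓  (t3,g4) ✓  (t3,g5) ✓  (t4,g3) ✗  (t4,g5) ✓  (t5,g4) ✓  (t5,g5) ✓
Counterexamples (restrictor pairs failing the scope): 2.

2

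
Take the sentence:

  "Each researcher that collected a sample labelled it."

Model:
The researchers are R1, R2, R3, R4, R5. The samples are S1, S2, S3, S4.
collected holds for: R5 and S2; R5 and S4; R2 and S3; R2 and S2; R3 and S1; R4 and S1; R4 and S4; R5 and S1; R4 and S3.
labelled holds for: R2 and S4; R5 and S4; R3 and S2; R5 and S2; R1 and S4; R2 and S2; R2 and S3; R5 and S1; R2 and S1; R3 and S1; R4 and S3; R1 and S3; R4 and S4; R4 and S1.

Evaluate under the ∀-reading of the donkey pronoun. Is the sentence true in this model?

"it" takes "a sample" as antecedent — a donkey pronoun bound across the clause boundary.
Strong reading: for every (r,s) with collected(r,s), labelled(r,s).
Restrictor pairs: (R2,S2) ✓  (R2,S3) ✓  (R3,S1) ✓  (R4,S1) ✓  (R4,S3) ✓  (R4,S4) ✓  (R5,S1) ✓  (R5,S2) ✓  (R5,S4) ✓
Every restrictor pair satisfies the scope.

True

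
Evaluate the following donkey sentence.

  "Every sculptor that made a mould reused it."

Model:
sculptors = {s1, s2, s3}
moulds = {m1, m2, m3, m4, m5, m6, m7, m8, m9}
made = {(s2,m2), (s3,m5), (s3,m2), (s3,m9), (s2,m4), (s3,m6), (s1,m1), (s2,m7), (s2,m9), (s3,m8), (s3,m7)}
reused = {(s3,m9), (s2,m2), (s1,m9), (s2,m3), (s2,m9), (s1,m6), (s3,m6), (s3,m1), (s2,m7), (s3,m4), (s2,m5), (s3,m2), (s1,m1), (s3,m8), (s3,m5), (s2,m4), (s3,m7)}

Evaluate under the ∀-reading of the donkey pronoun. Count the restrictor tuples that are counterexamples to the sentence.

0

"it" takes "a mould" as antecedent — a donkey pronoun bound across the clause boundary.
Strong reading: for every (s,m) with made(s,m), reused(s,m).
Restrictor pairs: (s1,m1) ✓  (s2,m2) ✓  (s2,m4) ✓  (s2,m7) ✓  (s2,m9) ✓  (s3,m2) ✓  (s3,m5) ✓  (s3,m6) ✓  (s3,m7) ✓  (s3,m8) ✓  (s3,m9) ✓
Counterexamples (restrictor pairs failing the scope): 0.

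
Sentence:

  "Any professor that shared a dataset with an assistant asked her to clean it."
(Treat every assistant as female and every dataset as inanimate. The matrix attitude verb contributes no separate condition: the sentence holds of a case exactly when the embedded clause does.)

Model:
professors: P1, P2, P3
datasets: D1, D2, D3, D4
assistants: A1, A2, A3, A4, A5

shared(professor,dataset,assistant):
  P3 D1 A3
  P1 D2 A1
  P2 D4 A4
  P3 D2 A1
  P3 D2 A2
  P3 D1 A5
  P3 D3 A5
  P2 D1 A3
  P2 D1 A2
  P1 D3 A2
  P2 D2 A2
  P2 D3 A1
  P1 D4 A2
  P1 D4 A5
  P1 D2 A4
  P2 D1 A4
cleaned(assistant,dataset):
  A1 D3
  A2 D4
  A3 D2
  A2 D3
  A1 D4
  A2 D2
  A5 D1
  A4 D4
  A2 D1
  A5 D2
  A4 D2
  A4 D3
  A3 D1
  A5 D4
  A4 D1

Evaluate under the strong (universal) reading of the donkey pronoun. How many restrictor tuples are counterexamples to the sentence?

"her" takes "an assistant" as antecedent and "it" takes "a dataset"; both are donkey pronouns co-varying with the restrictor.
Strong reading: for every (p,d,a) with shared(p,d,a), cleaned(a,d).
Restrictor triples: (P1,D2,A1)→cleaned(A1,D2) ✗  (P1,D2,A4)→cleaned(A4,D2) ✓  (P1,D3,A2)→cleaned(A2,D3) ✓  (P1,D4,A2)→cleaned(A2,D4) ✓  (P1,D4,A5)→cleaned(A5,D4) ✓  (P2,D1,A2)→cleaned(A2,D1) ✓  (P2,D1,A3)→cleaned(A3,D1) ✓  (P2,D1,A4)→cleaned(A4,D1) ✓  (P2,D2,A2)→cleaned(A2,D2) ✓  (P2,D3,A1)→cleaned(A1,D3) ✓  (P2,D4,A4)→cleaned(A4,D4) ✓  (P3,D1,A3)→cleaned(A3,D1) ✓  (P3,D1,A5)→cleaned(A5,D1) ✓  (P3,D2,A1)→cleaned(A1,D2) ✗  (P3,D2,A2)→cleaned(A2,D2) ✓  (P3,D3,A5)→cleaned(A5,D3) ✗
Counterexamples (restrictor triples failing the scope): 3.

3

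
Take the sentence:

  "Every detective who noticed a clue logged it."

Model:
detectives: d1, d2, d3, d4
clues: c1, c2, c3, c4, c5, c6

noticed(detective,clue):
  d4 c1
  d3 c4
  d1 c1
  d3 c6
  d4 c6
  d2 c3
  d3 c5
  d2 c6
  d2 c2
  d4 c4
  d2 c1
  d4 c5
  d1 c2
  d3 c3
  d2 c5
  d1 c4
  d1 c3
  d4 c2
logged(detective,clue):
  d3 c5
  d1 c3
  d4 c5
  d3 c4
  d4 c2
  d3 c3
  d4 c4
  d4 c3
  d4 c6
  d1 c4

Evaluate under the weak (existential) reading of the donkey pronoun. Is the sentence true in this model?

"it" takes "a clue" as antecedent — a donkey pronoun bound across the clause boundary.
Weak reading: every detective d with some noticed-clue has at least one noticed-clue c such that logged(d,c).
Per detective: d1:✓  d2:✗  d3:✓  d4:✓
d2 has no witness among its noticed-clues.

False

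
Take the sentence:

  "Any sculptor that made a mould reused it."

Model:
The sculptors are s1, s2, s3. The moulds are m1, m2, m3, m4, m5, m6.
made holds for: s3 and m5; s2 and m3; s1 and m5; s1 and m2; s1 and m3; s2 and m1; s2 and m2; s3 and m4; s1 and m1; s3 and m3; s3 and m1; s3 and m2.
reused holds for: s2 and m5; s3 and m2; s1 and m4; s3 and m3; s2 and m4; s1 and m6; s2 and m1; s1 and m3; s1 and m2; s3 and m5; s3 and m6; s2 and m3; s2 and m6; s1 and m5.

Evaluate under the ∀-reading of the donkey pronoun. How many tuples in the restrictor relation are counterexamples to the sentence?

4

"it" takes "a mould" as antecedent — a donkey pronoun bound across the clause boundary.
Strong reading: for every (s,m) with made(s,m), reused(s,m).
Restrictor pairs: (s1,m1) ✗  (s1,m2) ✓  (s1,m3) ✓  (s1,m5) ✓  (s2,m1) ✓  (s2,m2) ✗  (s2,m3) ✓  (s3,m1) ✗  (s3,m2) ✓  (s3,m3) ✓  (s3,m4) ✗  (s3,m5) ✓
Counterexamples (restrictor pairs failing the scope): 4.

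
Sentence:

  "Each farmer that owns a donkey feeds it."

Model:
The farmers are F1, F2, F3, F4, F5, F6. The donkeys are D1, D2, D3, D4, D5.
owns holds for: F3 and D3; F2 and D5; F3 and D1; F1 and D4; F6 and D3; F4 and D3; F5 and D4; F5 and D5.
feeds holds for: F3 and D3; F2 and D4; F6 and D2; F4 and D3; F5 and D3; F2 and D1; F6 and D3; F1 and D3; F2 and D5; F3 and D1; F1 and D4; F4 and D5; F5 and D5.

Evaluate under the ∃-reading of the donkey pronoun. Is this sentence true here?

True

"it" takes "a donkey" as antecedent — a donkey pronoun bound across the clause boundary.
Weak reading: every farmer f with some owns-donkey has at least one owns-donkey d such that feeds(f,d).
Per farmer: F1:✓  F2:✓  F3:✓  F4:✓  F5:✓  F6:✓
Every farmer in the restrictor has a witness.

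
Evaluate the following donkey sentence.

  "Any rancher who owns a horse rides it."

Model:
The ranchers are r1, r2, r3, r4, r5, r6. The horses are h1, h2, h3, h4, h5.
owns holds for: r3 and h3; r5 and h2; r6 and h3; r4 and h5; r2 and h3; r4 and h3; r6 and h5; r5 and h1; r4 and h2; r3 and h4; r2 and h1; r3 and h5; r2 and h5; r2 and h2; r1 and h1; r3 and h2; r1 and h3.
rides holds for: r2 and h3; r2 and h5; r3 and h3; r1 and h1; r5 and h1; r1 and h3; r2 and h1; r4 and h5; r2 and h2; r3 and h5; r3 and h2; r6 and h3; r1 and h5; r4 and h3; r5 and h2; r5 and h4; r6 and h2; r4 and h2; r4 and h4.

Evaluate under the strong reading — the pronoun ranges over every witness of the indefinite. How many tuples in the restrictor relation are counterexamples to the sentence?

"it" takes "a horse" as antecedent — a donkey pronoun bound across the clause boundary.
Strong reading: for every (r,h) with owns(r,h), rides(r,h).
Restrictor pairs: (r1,h1) ✓  (r1,h3) ✓  (r2,h1) ✓  (r2,h2) ✓  (r2,h3) ✓  (r2,h5) ✓  (r3,h2) ✓  (r3,h3) ✓  (r3,h4) ✗  (r3,h5) ✓  (r4,h2) ✓  (r4,h3) ✓  (r4,h5) ✓  (r5,h1) ✓  (r5,h2) ✓  (r6,h3) ✓  (r6,h5) ✗
Counterexamples (restrictor pairs failing the scope): 2.

2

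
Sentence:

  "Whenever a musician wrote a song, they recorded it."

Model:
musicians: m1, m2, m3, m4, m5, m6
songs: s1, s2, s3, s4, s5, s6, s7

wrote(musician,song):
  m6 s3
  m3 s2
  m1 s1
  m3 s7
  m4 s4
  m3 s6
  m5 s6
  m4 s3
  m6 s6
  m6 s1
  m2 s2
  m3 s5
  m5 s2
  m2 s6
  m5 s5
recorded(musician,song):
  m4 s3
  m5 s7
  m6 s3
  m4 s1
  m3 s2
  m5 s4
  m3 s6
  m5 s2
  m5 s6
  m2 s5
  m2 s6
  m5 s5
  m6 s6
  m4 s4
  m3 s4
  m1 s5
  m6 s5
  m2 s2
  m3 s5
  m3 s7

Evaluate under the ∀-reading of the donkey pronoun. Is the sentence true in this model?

"it" takes "a song" as antecedent — a donkey pronoun bound across the clause boundary.
Strong reading: for every (m,s) with wrote(m,s), recorded(m,s).
Restrictor pairs: (m1,s1) ✗  (m2,s2) ✓  (m2,s6) ✓  (m3,s2) ✓  (m3,s5) ✓  (m3,s6) ✓  (m3,s7) ✓  (m4,s3) ✓  (m4,s4) ✓  (m5,s2) ✓  (m5,s5) ✓  (m5,s6) ✓  (m6,s1) ✗  (m6,s3) ✓  (m6,s6) ✓
Counterexample: (m1,s1) is in wrote but fails the scope.

False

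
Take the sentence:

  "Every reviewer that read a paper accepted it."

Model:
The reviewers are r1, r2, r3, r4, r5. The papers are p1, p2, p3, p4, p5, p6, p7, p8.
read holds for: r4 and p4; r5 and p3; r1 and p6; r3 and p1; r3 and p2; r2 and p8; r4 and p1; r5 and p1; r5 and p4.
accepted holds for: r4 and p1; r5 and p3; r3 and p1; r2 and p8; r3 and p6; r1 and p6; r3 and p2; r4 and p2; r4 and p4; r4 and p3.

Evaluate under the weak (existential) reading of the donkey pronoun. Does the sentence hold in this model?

True

"it" takes "a paper" as antecedent — a donkey pronoun bound across the clause boundary.
Weak reading: every reviewer r with some read-paper has at least one read-paper p such that accepted(r,p).
Per reviewer: r1:✓  r2:✓  r3:✓  r4:✓  r5:✓
Every reviewer in the restrictor has a witness.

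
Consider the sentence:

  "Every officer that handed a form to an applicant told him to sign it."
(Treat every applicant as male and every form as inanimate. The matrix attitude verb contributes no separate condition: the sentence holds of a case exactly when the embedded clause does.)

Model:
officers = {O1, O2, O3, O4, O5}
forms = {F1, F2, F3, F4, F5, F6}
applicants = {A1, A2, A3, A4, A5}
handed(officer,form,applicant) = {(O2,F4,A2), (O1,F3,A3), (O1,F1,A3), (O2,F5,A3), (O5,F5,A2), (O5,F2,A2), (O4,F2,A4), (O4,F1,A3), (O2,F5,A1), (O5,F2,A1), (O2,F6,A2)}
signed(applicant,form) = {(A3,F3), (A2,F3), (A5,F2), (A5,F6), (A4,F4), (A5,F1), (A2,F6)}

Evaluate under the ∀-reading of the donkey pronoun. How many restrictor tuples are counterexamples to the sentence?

9

"him" takes "an applicant" as antecedent and "it" takes "a form"; both are donkey pronouns co-varying with the restrictor.
Strong reading: for every (o,f,a) with handed(o,f,a), signed(a,f).
Restrictor triples: (O1,F1,A3)→signed(A3,F1) ✗  (O1,F3,A3)→signed(A3,F3) ✓  (O2,F4,A2)→signed(A2,F4) ✗  (O2,F5,A1)→signed(A1,F5) ✗  (O2,F5,A3)→signed(A3,F5) ✗  (O2,F6,A2)→signed(A2,F6) ✓  (O4,F1,A3)→signed(A3,F1) ✗  (O4,F2,A4)→signed(A4,F2) ✗  (O5,F2,A1)→signed(A1,F2) ✗  (O5,F2,A2)→signed(A2,F2) ✗  (O5,F5,A2)→signed(A2,F5) ✗
Counterexamples (restrictor triples failing the scope): 9.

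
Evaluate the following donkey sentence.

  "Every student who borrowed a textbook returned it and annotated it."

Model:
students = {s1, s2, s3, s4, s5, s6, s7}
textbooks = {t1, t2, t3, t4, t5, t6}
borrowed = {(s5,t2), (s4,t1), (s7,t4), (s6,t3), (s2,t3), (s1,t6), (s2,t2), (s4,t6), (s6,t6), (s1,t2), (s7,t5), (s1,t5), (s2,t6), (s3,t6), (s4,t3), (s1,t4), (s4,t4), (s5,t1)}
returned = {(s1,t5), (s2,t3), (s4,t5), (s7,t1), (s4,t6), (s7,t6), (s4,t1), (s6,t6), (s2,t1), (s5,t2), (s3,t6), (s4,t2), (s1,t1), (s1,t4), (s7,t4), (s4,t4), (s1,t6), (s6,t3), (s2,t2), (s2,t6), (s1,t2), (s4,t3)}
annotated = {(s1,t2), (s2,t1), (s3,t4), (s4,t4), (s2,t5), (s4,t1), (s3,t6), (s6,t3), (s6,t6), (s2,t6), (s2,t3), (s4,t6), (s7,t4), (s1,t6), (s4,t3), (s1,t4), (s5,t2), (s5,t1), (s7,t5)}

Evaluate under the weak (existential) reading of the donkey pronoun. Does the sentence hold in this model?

"it" takes "a textbook" as antecedent — a donkey pronoun bound across the clause boundary.
Weak reading: every student s with some borrowed-textbook has at least one borrowed-textbook t such that returned(s,t) ∧ annotated(s,t).
Per student: s1:✓  s2:✓  s3:✓  s4:✓  s5:✓  s6:✓  s7:✓
Every student in the restrictor has a witness.

True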